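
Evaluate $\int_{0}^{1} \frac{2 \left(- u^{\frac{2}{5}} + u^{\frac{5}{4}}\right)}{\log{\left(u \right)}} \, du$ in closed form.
$- \log{\left(\frac{784}{2025} \right)}$

Replace the exponent $\frac{2}{5}$ by a parameter $a$: let $I(a) = \int_{0}^{1} \frac{2 \left(u^{\frac{5}{4}} - u^{a}\right)}{\log{\left(u \right)}} \, du$.

Since $\dfrac{\partial}{\partial a}\,u^{a} = u^{a} \ln u$, the $\ln u$ in the denominator cancels and
$$\frac{dI}{da} = \int_{0}^{1} -2 u^{a} \, du = -2 \left[\frac{u^{a+1}}{a+1}\right]_0^1 = - \frac{2}{a + 1}.$$

Integrating with respect to $a$ gives $I(a) = - \log{\left(\frac{16 \left(a + 1\right)^{2}}{81} \right)} + C$.

At $a = \frac{5}{4}$ the integrand is identically $0$, so $I(\frac{5}{4}) = 0$. The closed form gives $0$, hence $C = 0$.

Setting $a = \frac{2}{5}$:
$$I = - \log{\left(\frac{784}{2025} \right)}.$$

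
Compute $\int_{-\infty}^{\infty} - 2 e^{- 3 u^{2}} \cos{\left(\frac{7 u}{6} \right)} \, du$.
$- \frac{2 \sqrt{3} \sqrt{\pi}}{3 e^{\frac{49}{432}}}$

Let $b$ denote the cosine frequency and define $I(b) = \int_{-\infty}^{\infty} - 2 e^{- 3 u^{2}} \cos{\left(b u \right)} \, du$.

Differentiating under the integral sign,
$$I'(b) = \int_{-\infty}^{\infty} 2 u e^{- 3 u^{2}} \sin{\left(b u \right)} \, du.$$

Integrate $\int_{-\infty}^{\infty} u \sin(b u)\, e^{- 3 u^{2}}\, du$ by parts with $w = \sin(b u)$ and $dv = u\, e^{- 3 u^{2}}\, du$, giving $v = - \frac{e^{- 3 u^{2}}}{6}$. The boundary term vanishes and
$$\int_{-\infty}^{\infty} u \sin(b u)\, e^{- 3 u^{2}}\, du = \frac{b}{6} \int_{-\infty}^{\infty} \cos(b u)\, e^{- 3 u^{2}}\, du,$$
so $I'(b) = - \frac{b}{6}\, I(b)$.

This is a separable first-order ODE; solving with the initial condition $I(0) = \int_{-\infty}^{\infty} - 2 e^{- 3 u^{2}}\,du = - \frac{2 \sqrt{3} \sqrt{\pi}}{3}$ gives
$$I(b) = - \frac{2 \sqrt{3} \sqrt{\pi} e^{- \frac{b^{2}}{12}}}{3}.$$

Setting $b = \frac{7}{6}$:
$$I = - \frac{2 \sqrt{3} \sqrt{\pi}}{3 e^{\frac{49}{432}}}.$$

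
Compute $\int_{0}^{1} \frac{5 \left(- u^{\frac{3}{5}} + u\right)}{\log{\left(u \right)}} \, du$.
$\log{\left(\frac{3125}{1024} \right)}$

Introduce a parameter $a$ in the exponent: let $I(a) = \int_{0}^{1} \frac{5 \left(u - u^{a}\right)}{\log{\left(u \right)}} \, du$.

Since $\dfrac{\partial}{\partial a}\,u^{a} = u^{a} \ln u$, the $\ln u$ in the denominator cancels and
$$\frac{dI}{da} = \int_{0}^{1} -5 u^{a} \, du = -5 \left[\frac{u^{a+1}}{a+1}\right]_0^1 = - \frac{5}{a + 1}.$$

Integrating with respect to $a$ gives $I(a) = \log{\left(\frac{32}{\left(a + 1\right)^{5}} \right)} + C$.

At $a = 1$ the integrand is identically $0$, so $I(1) = 0$. The closed form gives $0$, hence $C = 0$.

Setting $a = \frac{3}{5}$:
$$I = \log{\left(\frac{3125}{1024} \right)}.$$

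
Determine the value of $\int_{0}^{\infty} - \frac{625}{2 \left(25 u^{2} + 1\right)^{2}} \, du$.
$- \frac{125 \pi}{8}$

Begin with the known result
$$J(a) = \int_{0}^{\infty} - \frac{1}{2 \left(a^{2} + u^{2}\right)} \, du = - \frac{\pi}{4 a}.$$

Differentiating under the integral sign with respect to $a$,
$$\frac{dJ}{da} = \int_{0}^{\infty} \frac{a}{\left(a^{2} + u^{2}\right)^{2}} \, du = \frac{\pi}{4 a^{2}},$$
so $\int_{0}^{\infty} - \frac{1}{2 \left(a^{2} + u^{2}\right)^{2}} \, du = - \frac{\pi}{8 a^{3}}$.

Setting $a = \frac{1}{5}$:
$$I = - \frac{125 \pi}{8}.$$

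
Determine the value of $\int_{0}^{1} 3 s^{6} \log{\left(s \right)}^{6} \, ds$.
$\frac{2160}{823543}$

Start from the elementary integral
$$J(a) = \int_{0}^{1} 3 s^{a} \, ds = \frac{3}{a + 1}.$$

Differentiating under the integral sign brings down a factor of $\ln s$:
$$\frac{dJ}{da} = \int_{0}^{1} 3 s^{a} \log{\left(s \right)} \, ds = - \frac{3}{\left(a + 1\right)^{2}}.$$

Repeating $6$ times in total — each differentiation brings down another $\ln s$ — gives
$$\frac{d^{6}J}{da^{6}} = \int_{0}^{1} 3 s^{a} \log{\left(s \right)}^{6} \, ds = \frac{2160}{\left(a + 1\right)^{7}},$$
and the integrand here is exactly the target integrand, so $I = \frac{2160}{\left(a + 1\right)^{7}}$.

Setting $a = 6$:
$$I = \frac{2160}{823543}.$$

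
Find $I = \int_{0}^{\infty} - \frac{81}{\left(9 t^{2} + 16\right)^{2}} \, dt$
$- \frac{27 \pi}{256}$

Recall the elementary integral
$$J(a) = \int_{0}^{\infty} - \frac{1}{a^{2} + t^{2}} \, dt = - \frac{\pi}{2 a}.$$

Differentiating under the integral sign with respect to $a$,
$$\frac{dJ}{da} = \int_{0}^{\infty} \frac{2 a}{\left(a^{2} + t^{2}\right)^{2}} \, dt = \frac{\pi}{2 a^{2}},$$
so $\int_{0}^{\infty} - \frac{1}{\left(a^{2} + t^{2}\right)^{2}} \, dt = - \frac{\pi}{4 a^{3}}$.

Setting $a = \frac{4}{3}$:
$$I = - \frac{27 \pi}{256}.$$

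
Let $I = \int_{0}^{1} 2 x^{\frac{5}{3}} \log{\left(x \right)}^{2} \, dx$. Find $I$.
$\frac{27}{128}$

Start from the elementary integral
$$J(a) = \int_{0}^{1} 2 x^{a} \, dx = \frac{2}{a + 1}.$$

Differentiating under the integral sign brings down a factor of $\ln x$:
$$\frac{dJ}{da} = \int_{0}^{1} 2 x^{a} \log{\left(x \right)} \, dx = - \frac{2}{\left(a + 1\right)^{2}}.$$

Repeating twice in total — each differentiation brings down another $\ln x$ — gives
$$\frac{d^{2}J}{da^{2}} = \int_{0}^{1} 2 x^{a} \log{\left(x \right)}^{2} \, dx = \frac{4}{\left(a + 1\right)^{3}},$$
and the integrand here is exactly the target integrand, so $I = \frac{4}{\left(a + 1\right)^{3}}$.

Setting $a = \frac{5}{3}$:
$$I = \frac{27}{128}.$$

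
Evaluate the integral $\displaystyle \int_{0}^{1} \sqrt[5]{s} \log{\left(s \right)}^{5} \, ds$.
$- \frac{78125}{1944}$

Start from the elementary integral
$$J(a) = \int_{0}^{1} s^{a} \, ds = \frac{1}{a + 1}.$$

Differentiating under the integral sign brings down a factor of $\ln s$:
$$\frac{dJ}{da} = \int_{0}^{1} s^{a} \log{\left(s \right)} \, ds = - \frac{1}{\left(a + 1\right)^{2}}.$$

Repeating $5$ times in total — each differentiation brings down another $\ln s$ — gives
$$\frac{d^{5}J}{da^{5}} = \int_{0}^{1} s^{a} \log{\left(s \right)}^{5} \, ds = - \frac{120}{\left(a + 1\right)^{6}},$$
and the integrand here is exactly the target integrand, so $I = - \frac{120}{\left(a + 1\right)^{6}}$.

Setting $a = \frac{1}{5}$:
$$I = - \frac{78125}{1944}.$$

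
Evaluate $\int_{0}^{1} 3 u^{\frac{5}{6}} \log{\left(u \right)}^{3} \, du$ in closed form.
$- \frac{23328}{14641}$

Begin with the known integral
$$J(a) = \int_{0}^{1} 3 u^{a} \, du = \frac{3}{a + 1}.$$

Differentiating under the integral sign brings down a factor of $\ln u$:
$$\frac{dJ}{da} = \int_{0}^{1} 3 u^{a} \log{\left(u \right)} \, du = - \frac{3}{\left(a + 1\right)^{2}}.$$

Repeating $3$ times in total — each differentiation brings down another $\ln u$ — gives
$$\frac{d^{3}J}{da^{3}} = \int_{0}^{1} 3 u^{a} \log{\left(u \right)}^{3} \, du = - \frac{18}{\left(a + 1\right)^{4}},$$
and the integrand here is exactly the target integrand, so $I = - \frac{18}{\left(a + 1\right)^{4}}$.

Setting $a = \frac{5}{6}$:
$$I = - \frac{23328}{14641}.$$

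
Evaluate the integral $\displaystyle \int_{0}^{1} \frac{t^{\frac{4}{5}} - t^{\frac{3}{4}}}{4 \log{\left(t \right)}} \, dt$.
$- \frac{\log{\left(35 \right)}}{4} + \frac{\log{\left(6 \right)}}{2}$

Introduce a parameter $a$ in the exponent: let $I(a) = \int_{0}^{1} \frac{- t^{\frac{3}{4}} + t^{a}}{4 \log{\left(t \right)}} \, dt$.

Since $\dfrac{\partial}{\partial a}\,t^{a} = t^{a} \ln t$, the $\ln t$ in the denominator cancels and
$$\frac{dI}{da} = \int_{0}^{1} \frac{1}{4} t^{a} \, dt = \frac{1}{4} \left[\frac{t^{a+1}}{a+1}\right]_0^1 = \frac{1}{4 \left(a + 1\right)}.$$

Integrating with respect to $a$ gives $I(a) = \frac{\log{\left(a + 1 \right)}}{4} - \frac{\log{\left(7 \right)}}{4} + \frac{\log{\left(2 \right)}}{2} + C$.

At $a = \frac{3}{4}$ the integrand is identically $0$, so $I(\frac{3}{4}) = 0$. The closed form gives $0$, hence $C = 0$.

Setting $a = \frac{4}{5}$:
$$I = - \frac{\log{\left(35 \right)}}{4} + \frac{\log{\left(6 \right)}}{2}.$$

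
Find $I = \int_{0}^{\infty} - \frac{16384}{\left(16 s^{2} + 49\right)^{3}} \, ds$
$- \frac{768 \pi}{16807}$

Begin with the known result
$$J(a) = \int_{0}^{\infty} - \frac{4}{a^{2} + s^{2}} \, ds = - \frac{2 \pi}{a}.$$

Differentiating under the integral sign with respect to $a$,
$$\frac{dJ}{da} = \int_{0}^{\infty} \frac{8 a}{\left(a^{2} + s^{2}\right)^{2}} \, ds = \frac{2 \pi}{a^{2}},$$
so $\int_{0}^{\infty} - \frac{4}{\left(a^{2} + s^{2}\right)^{2}} \, ds = - \frac{\pi}{a^{3}}$.

Repeating — each differentiation of $1/(s^2+a^2)^j$ produces $-2ja/(s^2+a^2)^{j+1}$ — and dividing through by $-2ja$ at each step yields, after $2$ differentiations in total,
$$\int_{0}^{\infty} - \frac{4}{\left(a^{2} + s^{2}\right)^{3}} \, ds = - \frac{3 \pi}{4 a^{5}}.$$

Setting $a = \frac{7}{4}$:
$$I = - \frac{768 \pi}{16807}.$$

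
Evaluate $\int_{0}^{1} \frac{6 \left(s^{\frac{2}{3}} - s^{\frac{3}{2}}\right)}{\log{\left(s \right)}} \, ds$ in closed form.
$\log{\left(\frac{64}{729} \right)}$

Replace the exponent $\frac{2}{3}$ by a parameter $a$: let $I(a) = \int_{0}^{1} \frac{6 \left(- s^{\frac{3}{2}} + s^{a}\right)}{\log{\left(s \right)}} \, ds$.

Since $\dfrac{\partial}{\partial a}\,s^{a} = s^{a} \ln s$, the $\ln s$ in the denominator cancels and
$$\frac{dI}{da} = \int_{0}^{1} 6 s^{a} \, ds = 6 \left[\frac{s^{a+1}}{a+1}\right]_0^1 = \frac{6}{a + 1}.$$

Integrating with respect to $a$ gives $I(a) = \log{\left(\frac{64 \left(a + 1\right)^{6}}{15625} \right)} + C$.

At $a = \frac{3}{2}$ the integrand is identically $0$, so $I(\frac{3}{2}) = 0$. The closed form gives $0$, hence $C = 0$.

Setting $a = \frac{2}{3}$:
$$I = \log{\left(\frac{64}{729} \right)}.$$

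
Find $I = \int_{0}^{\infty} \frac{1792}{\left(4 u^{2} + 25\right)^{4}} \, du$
$\frac{28 \pi}{15625}$

Begin with the known result
$$J(a) = \int_{0}^{\infty} \frac{7}{a^{2} + u^{2}} \, du = \frac{7 \pi}{2 a}.$$

Differentiating under the integral sign with respect to $a$,
$$\frac{dJ}{da} = \int_{0}^{\infty} - \frac{14 a}{\left(a^{2} + u^{2}\right)^{2}} \, du = - \frac{7 \pi}{2 a^{2}},$$
so $\int_{0}^{\infty} \frac{7}{\left(a^{2} + u^{2}\right)^{2}} \, du = \frac{7 \pi}{4 a^{3}}$.

Repeating — each differentiation of $1/(u^2+a^2)^j$ produces $-2ja/(u^2+a^2)^{j+1}$ — and dividing through by $-2ja$ at each step yields, after $3$ differentiations in total,
$$\int_{0}^{\infty} \frac{7}{\left(a^{2} + u^{2}\right)^{4}} \, du = \frac{35 \pi}{32 a^{7}}.$$

Setting $a = \frac{5}{2}$:
$$I = \frac{28 \pi}{15625}.$$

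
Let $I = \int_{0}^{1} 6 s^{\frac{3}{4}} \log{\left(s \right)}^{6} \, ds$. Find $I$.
$\frac{70778880}{823543}$

Begin with the known integral
$$J(a) = \int_{0}^{1} 6 s^{a} \, ds = \frac{6}{a + 1}.$$

Differentiating under the integral sign brings down a factor of $\ln s$:
$$\frac{dJ}{da} = \int_{0}^{1} 6 s^{a} \log{\left(s \right)} \, ds = - \frac{6}{\left(a + 1\right)^{2}}.$$

Repeating $6$ times in total — each differentiation brings down another $\ln s$ — gives
$$\frac{d^{6}J}{da^{6}} = \int_{0}^{1} 6 s^{a} \log{\left(s \right)}^{6} \, ds = \frac{4320}{\left(a + 1\right)^{7}},$$
and the integrand here is exactly the target integrand, so $I = \frac{4320}{\left(a + 1\right)^{7}}$.

Setting $a = \frac{3}{4}$:
$$I = \frac{70778880}{823543}.$$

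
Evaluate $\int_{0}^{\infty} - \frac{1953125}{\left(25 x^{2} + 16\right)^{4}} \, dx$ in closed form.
$- \frac{1953125 \pi}{524288}$

Start from the standard arctangent integral
$$J(a) = \int_{0}^{\infty} - \frac{5}{a^{2} + x^{2}} \, dx = - \frac{5 \pi}{2 a}.$$

Differentiating under the integral sign with respect to $a$,
$$\frac{dJ}{da} = \int_{0}^{\infty} \frac{10 a}{\left(a^{2} + x^{2}\right)^{2}} \, dx = \frac{5 \pi}{2 a^{2}},$$
so $\int_{0}^{\infty} - \frac{5}{\left(a^{2} + x^{2}\right)^{2}} \, dx = - \frac{5 \pi}{4 a^{3}}$.

Repeating — each differentiation of $1/(x^2+a^2)^j$ produces $-2ja/(x^2+a^2)^{j+1}$ — and dividing through by $-2ja$ at each step yields, after $3$ differentiations in total,
$$\int_{0}^{\infty} - \frac{5}{\left(a^{2} + x^{2}\right)^{4}} \, dx = - \frac{25 \pi}{32 a^{7}}.$$

Setting $a = \frac{4}{5}$:
$$I = - \frac{1953125 \pi}{524288}.$$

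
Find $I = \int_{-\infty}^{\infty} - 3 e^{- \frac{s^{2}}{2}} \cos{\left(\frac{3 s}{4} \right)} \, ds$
$- \frac{3 \sqrt{2} \sqrt{\pi}}{e^{\frac{9}{32}}}$

Define $I(b) = \int_{-\infty}^{\infty} - 3 e^{- \frac{s^{2}}{2}} \cos{\left(b s \right)} \, ds$.

Differentiating under the integral sign,
$$I'(b) = \int_{-\infty}^{\infty} 3 s e^{- \frac{s^{2}}{2}} \sin{\left(b s \right)} \, ds.$$

Integrate $\int_{-\infty}^{\infty} s \sin(b s)\, e^{- \frac{s^{2}}{2}}\, ds$ by parts with $u = \sin(b s)$ and $dv = s\, e^{- \frac{s^{2}}{2}}\, ds$, giving $v = - e^{- \frac{s^{2}}{2}}$. The boundary term vanishes and
$$\int_{-\infty}^{\infty} s \sin(b s)\, e^{- \frac{s^{2}}{2}}\, ds = b \int_{-\infty}^{\infty} \cos(b s)\, e^{- \frac{s^{2}}{2}}\, ds,$$
so $I'(b) = - b\, I(b)$.

This is a separable first-order ODE; solving with the initial condition $I(0) = \int_{-\infty}^{\infty} - 3 e^{- \frac{s^{2}}{2}}\,ds = - 3 \sqrt{2} \sqrt{\pi}$ gives
$$I(b) = - 3 \sqrt{2} \sqrt{\pi} e^{- \frac{b^{2}}{2}}.$$

Setting $b = \frac{3}{4}$:
$$I = - \frac{3 \sqrt{2} \sqrt{\pi}}{e^{\frac{9}{32}}}.$$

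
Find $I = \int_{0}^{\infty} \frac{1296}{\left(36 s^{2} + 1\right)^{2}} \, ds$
$54 \pi$

Recall the elementary integral
$$J(a) = \int_{0}^{\infty} \frac{1}{a^{2} + s^{2}} \, ds = \frac{\pi}{2 a}.$$

Differentiating under the integral sign with respect to $a$,
$$\frac{dJ}{da} = \int_{0}^{\infty} - \frac{2 a}{\left(a^{2} + s^{2}\right)^{2}} \, ds = - \frac{\pi}{2 a^{2}},$$
so $\int_{0}^{\infty} \frac{1}{\left(a^{2} + s^{2}\right)^{2}} \, ds = \frac{\pi}{4 a^{3}}$.

Setting $a = \frac{1}{6}$:
$$I = 54 \pi.$$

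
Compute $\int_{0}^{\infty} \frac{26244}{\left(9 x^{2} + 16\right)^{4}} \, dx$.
$\frac{10935 \pi}{131072}$

Recall the elementary integral
$$J(a) = \int_{0}^{\infty} \frac{4}{a^{2} + x^{2}} \, dx = \frac{2 \pi}{a}.$$

Differentiating under the integral sign with respect to $a$,
$$\frac{dJ}{da} = \int_{0}^{\infty} - \frac{8 a}{\left(a^{2} + x^{2}\right)^{2}} \, dx = - \frac{2 \pi}{a^{2}},$$
so $\int_{0}^{\infty} \frac{4}{\left(a^{2} + x^{2}\right)^{2}} \, dx = \frac{\pi}{a^{3}}$.

Repeating — each differentiation of $1/(x^2+a^2)^j$ produces $-2ja/(x^2+a^2)^{j+1}$ — and dividing through by $-2ja$ at each step yields, after $3$ differentiations in total,
$$\int_{0}^{\infty} \frac{4}{\left(a^{2} + x^{2}\right)^{4}} \, dx = \frac{5 \pi}{8 a^{7}}.$$

Setting $a = \frac{4}{3}$:
$$I = \frac{10935 \pi}{131072}.$$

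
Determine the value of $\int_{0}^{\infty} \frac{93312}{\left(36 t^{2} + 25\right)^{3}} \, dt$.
$\frac{2916 \pi}{3125}$

Start from the standard arctangent integral
$$J(a) = \int_{0}^{\infty} \frac{2}{a^{2} + t^{2}} \, dt = \frac{\pi}{a}.$$

Differentiating under the integral sign with respect to $a$,
$$\frac{dJ}{da} = \int_{0}^{\infty} - \frac{4 a}{\left(a^{2} + t^{2}\right)^{2}} \, dt = - \frac{\pi}{a^{2}},$$
so $\int_{0}^{\infty} \frac{2}{\left(a^{2} + t^{2}\right)^{2}} \, dt = \frac{\pi}{2 a^{3}}$.

Repeating — each differentiation of $1/(t^2+a^2)^j$ produces $-2ja/(t^2+a^2)^{j+1}$ — and dividing through by $-2ja$ at each step yields, after $2$ differentiations in total,
$$\int_{0}^{\infty} \frac{2}{\left(a^{2} + t^{2}\right)^{3}} \, dt = \frac{3 \pi}{8 a^{5}}.$$

Setting $a = \frac{5}{6}$:
$$I = \frac{2916 \pi}{3125}.$$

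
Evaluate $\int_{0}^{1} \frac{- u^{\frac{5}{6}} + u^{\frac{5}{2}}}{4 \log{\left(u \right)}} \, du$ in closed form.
$- \frac{\log{\left(11 \right)}}{4} + \frac{\log{\left(21 \right)}}{4}$

Replace the exponent $\frac{5}{6}$ by a parameter $a$: let $I(a) = \int_{0}^{1} \frac{u^{\frac{5}{2}} - u^{a}}{4 \log{\left(u \right)}} \, du$.

Since $\dfrac{\partial}{\partial a}\,u^{a} = u^{a} \ln u$, the $\ln u$ in the denominator cancels and
$$\frac{dI}{da} = \int_{0}^{1} - \frac{1}{4} u^{a} \, du = - \frac{1}{4} \left[\frac{u^{a+1}}{a+1}\right]_0^1 = - \frac{1}{4 a + 4}.$$

Integrating with respect to $a$ gives $I(a) = - \frac{\log{\left(a + 1 \right)}}{4} - \frac{\log{\left(2 \right)}}{4} + \frac{\log{\left(7 \right)}}{4} + C$.

At $a = \frac{5}{2}$ the integrand is identically $0$, so $I(\frac{5}{2}) = 0$. The closed form gives $0$, hence $C = 0$.

Setting $a = \frac{5}{6}$:
$$I = - \frac{\log{\left(11 \right)}}{4} + \frac{\log{\left(21 \right)}}{4}.$$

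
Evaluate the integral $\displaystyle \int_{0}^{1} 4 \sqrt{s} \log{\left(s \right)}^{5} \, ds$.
$- \frac{10240}{243}$

Consider the simpler parametrised integral
$$J(a) = \int_{0}^{1} 4 s^{a} \, ds = \frac{4}{a + 1}.$$

Differentiating under the integral sign brings down a factor of $\ln s$:
$$\frac{dJ}{da} = \int_{0}^{1} 4 s^{a} \log{\left(s \right)} \, ds = - \frac{4}{\left(a + 1\right)^{2}}.$$

Repeating $5$ times in total — each differentiation brings down another $\ln s$ — gives
$$\frac{d^{5}J}{da^{5}} = \int_{0}^{1} 4 s^{a} \log{\left(s \right)}^{5} \, ds = - \frac{480}{\left(a + 1\right)^{6}},$$
and the integrand here is exactly the target integrand, so $I = - \frac{480}{\left(a + 1\right)^{6}}$.

Setting $a = \frac{1}{2}$:
$$I = - \frac{10240}{243}.$$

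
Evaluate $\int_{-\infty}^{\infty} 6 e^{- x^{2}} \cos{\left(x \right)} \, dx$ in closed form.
$\frac{6 \sqrt{\pi}}{e^{\frac{1}{4}}}$

Treat the cosine frequency as a parameter and define $I(b) = \int_{-\infty}^{\infty} 6 e^{- x^{2}} \cos{\left(b x \right)} \, dx$.

Differentiating under the integral sign,
$$I'(b) = \int_{-\infty}^{\infty} - 6 x e^{- x^{2}} \sin{\left(b x \right)} \, dx.$$

Integrate $\int_{-\infty}^{\infty} x \sin(b x)\, e^{- x^{2}}\, dx$ by parts with $u = \sin(b x)$ and $dv = x\, e^{- x^{2}}\, dx$, giving $v = - \frac{e^{- x^{2}}}{2}$. The boundary term vanishes and
$$\int_{-\infty}^{\infty} x \sin(b x)\, e^{- x^{2}}\, dx = \frac{b}{2} \int_{-\infty}^{\infty} \cos(b x)\, e^{- x^{2}}\, dx,$$
so $I'(b) = - \frac{b}{2}\, I(b)$.

This is a separable first-order ODE; solving with the initial condition $I(0) = \int_{-\infty}^{\infty} 6 e^{- x^{2}}\,dx = 6 \sqrt{\pi}$ gives
$$I(b) = 6 \sqrt{\pi} e^{- \frac{b^{2}}{4}}.$$

Setting $b = 1$:
$$I = \frac{6 \sqrt{\pi}}{e^{\frac{1}{4}}}.$$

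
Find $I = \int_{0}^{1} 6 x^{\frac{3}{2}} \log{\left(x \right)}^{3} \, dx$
$- \frac{576}{625}$

Begin with the known integral
$$J(a) = \int_{0}^{1} 6 x^{a} \, dx = \frac{6}{a + 1}.$$

Differentiating under the integral sign brings down a factor of $\ln x$:
$$\frac{dJ}{da} = \int_{0}^{1} 6 x^{a} \log{\left(x \right)} \, dx = - \frac{6}{\left(a + 1\right)^{2}}.$$

Repeating $3$ times in total — each differentiation brings down another $\ln x$ — gives
$$\frac{d^{3}J}{da^{3}} = \int_{0}^{1} 6 x^{a} \log{\left(x \right)}^{3} \, dx = - \frac{36}{\left(a + 1\right)^{4}},$$
and the integrand here is exactly the target integrand, so $I = - \frac{36}{\left(a + 1\right)^{4}}$.

Setting $a = \frac{3}{2}$:
$$I = - \frac{576}{625}.$$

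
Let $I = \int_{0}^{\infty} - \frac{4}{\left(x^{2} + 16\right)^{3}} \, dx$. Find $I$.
$- \frac{3 \pi}{4096}$

Recall the elementary integral
$$J(a) = \int_{0}^{\infty} - \frac{4}{a^{2} + x^{2}} \, dx = - \frac{2 \pi}{a}.$$

Differentiating under the integral sign with respect to $a$,
$$\frac{dJ}{da} = \int_{0}^{\infty} \frac{8 a}{\left(a^{2} + x^{2}\right)^{2}} \, dx = \frac{2 \pi}{a^{2}},$$
so $\int_{0}^{\infty} - \frac{4}{\left(a^{2} + x^{2}\right)^{2}} \, dx = - \frac{\pi}{a^{3}}$.

Repeating — each differentiation of $1/(x^2+a^2)^j$ produces $-2ja/(x^2+a^2)^{j+1}$ — and dividing through by $-2ja$ at each step yields, after $2$ differentiations in total,
$$\int_{0}^{\infty} - \frac{4}{\left(a^{2} + x^{2}\right)^{3}} \, dx = - \frac{3 \pi}{4 a^{5}}.$$

Setting $a = 4$:
$$I = - \frac{3 \pi}{4096}.$$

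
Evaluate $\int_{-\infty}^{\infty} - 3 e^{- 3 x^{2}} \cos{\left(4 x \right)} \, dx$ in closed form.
$- \frac{\sqrt{3} \sqrt{\pi}}{e^{\frac{4}{3}}}$

Treat the cosine frequency as a parameter and define $I(b) = \int_{-\infty}^{\infty} - 3 e^{- 3 x^{2}} \cos{\left(b x \right)} \, dx$.

Differentiating under the integral sign,
$$I'(b) = \int_{-\infty}^{\infty} 3 x e^{- 3 x^{2}} \sin{\left(b x \right)} \, dx.$$

Integrate $\int_{-\infty}^{\infty} x \sin(b x)\, e^{- 3 x^{2}}\, dx$ by parts with $u = \sin(b x)$ and $dv = x\, e^{- 3 x^{2}}\, dx$, giving $v = - \frac{e^{- 3 x^{2}}}{6}$. The boundary term vanishes and
$$\int_{-\infty}^{\infty} x \sin(b x)\, e^{- 3 x^{2}}\, dx = \frac{b}{6} \int_{-\infty}^{\infty} \cos(b x)\, e^{- 3 x^{2}}\, dx,$$
so $I'(b) = - \frac{b}{6}\, I(b)$.

This is a separable first-order ODE; solving with the initial condition $I(0) = \int_{-\infty}^{\infty} - 3 e^{- 3 x^{2}}\,dx = - \sqrt{3} \sqrt{\pi}$ gives
$$I(b) = - \sqrt{3} \sqrt{\pi} e^{- \frac{b^{2}}{12}}.$$

Setting $b = 4$:
$$I = - \frac{\sqrt{3} \sqrt{\pi}}{e^{\frac{4}{3}}}.$$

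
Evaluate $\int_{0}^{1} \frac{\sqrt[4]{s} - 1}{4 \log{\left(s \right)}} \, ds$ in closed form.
$- \frac{\log{\left(2 \right)}}{2} + \frac{\log{\left(5 \right)}}{4}$

Replace the exponent $\frac{1}{4}$ by a parameter $a$: let $I(a) = \int_{0}^{1} \frac{s^{a} - 1}{4 \log{\left(s \right)}} \, ds$.

Since $\dfrac{\partial}{\partial a}\,s^{a} = s^{a} \ln s$, the $\ln s$ in the denominator cancels and
$$\frac{dI}{da} = \int_{0}^{1} \frac{1}{4} s^{a} \, ds = \frac{1}{4} \left[\frac{s^{a+1}}{a+1}\right]_0^1 = \frac{1}{4 \left(a + 1\right)}.$$

Integrating with respect to $a$ gives $I(a) = \frac{\log{\left(a + 1 \right)}}{4} + C$.

At $a = 0$ the integrand is identically $0$, so $I(0) = 0$. The closed form gives $0$, hence $C = 0$.

Setting $a = \frac{1}{4}$:
$$I = - \frac{\log{\left(2 \right)}}{2} + \frac{\log{\left(5 \right)}}{4}.$$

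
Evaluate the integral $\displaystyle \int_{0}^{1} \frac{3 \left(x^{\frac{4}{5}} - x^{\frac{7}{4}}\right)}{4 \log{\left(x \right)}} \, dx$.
$\frac{3 \log{\left(\frac{36}{55} \right)}}{4}$

Consider the one-parameter family: let $I(a) = \int_{0}^{1} \frac{3 \left(- x^{\frac{7}{4}} + x^{a}\right)}{4 \log{\left(x \right)}} \, dx$.

Since $\dfrac{\partial}{\partial a}\,x^{a} = x^{a} \ln x$, the $\ln x$ in the denominator cancels and
$$\frac{dI}{da} = \int_{0}^{1} \frac{3}{4} x^{a} \, dx = \frac{3}{4} \left[\frac{x^{a+1}}{a+1}\right]_0^1 = \frac{3}{4 \left(a + 1\right)}.$$

Integrating with respect to $a$ gives $I(a) = \frac{3 \log{\left(\frac{4 a}{11} + \frac{4}{11} \right)}}{4} + C$.

At $a = \frac{7}{4}$ the integrand is identically $0$, so $I(\frac{7}{4}) = 0$. The closed form gives $0$, hence $C = 0$.

Setting $a = \frac{4}{5}$:
$$I = \frac{3 \log{\left(\frac{36}{55} \right)}}{4}.$$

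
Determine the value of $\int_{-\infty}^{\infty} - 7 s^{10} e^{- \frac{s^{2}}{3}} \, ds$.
$- \frac{1607445 \sqrt{3} \sqrt{\pi}}{32}$

Begin with the known integral
$$J(a) = \int_{-\infty}^{\infty} - 7 e^{- a s^{2}} \, ds = - \frac{7 \sqrt{\pi}}{\sqrt{a}}.$$

Differentiating under the integral sign brings down a factor of $(-s^2)$:
$$\frac{dJ}{da} = \int_{-\infty}^{\infty} 7 s^{2} e^{- a s^{2}} \, ds = \frac{7 \sqrt{\pi}}{2 a^{\frac{3}{2}}}.$$

Repeating $5$ times in total — each differentiation brings down another $(-s^2)$ — gives
$$\frac{d^{5}J}{da^{5}} = \int_{-\infty}^{\infty} 7 s^{10} e^{- a s^{2}} \, ds = \frac{6615 \sqrt{\pi}}{32 a^{\frac{11}{2}}},$$
and the integrand here is $(-1)^{5}$ times the target integrand, so $I = (-1)^{5}\,\frac{d^{5}J}{da^{5}} = - \frac{6615 \sqrt{\pi}}{32 a^{\frac{11}{2}}}$.

Setting $a = \frac{1}{3}$:
$$I = - \frac{1607445 \sqrt{3} \sqrt{\pi}}{32}.$$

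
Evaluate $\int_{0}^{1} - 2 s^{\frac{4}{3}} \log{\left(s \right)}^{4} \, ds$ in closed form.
$- \frac{11664}{16807}$

Start from the elementary integral
$$J(a) = \int_{0}^{1} - 2 s^{a} \, ds = - \frac{2}{a + 1}.$$

Differentiating under the integral sign brings down a factor of $\ln s$:
$$\frac{dJ}{da} = \int_{0}^{1} - 2 s^{a} \log{\left(s \right)} \, ds = \frac{2}{\left(a + 1\right)^{2}}.$$

Repeating $4$ times in total — each differentiation brings down another $\ln s$ — gives
$$\frac{d^{4}J}{da^{4}} = \int_{0}^{1} - 2 s^{a} \log{\left(s \right)}^{4} \, ds = - \frac{48}{\left(a + 1\right)^{5}},$$
and the integrand here is exactly the target integrand, so $I = - \frac{48}{\left(a + 1\right)^{5}}$.

Setting $a = \frac{4}{3}$:
$$I = - \frac{11664}{16807}.$$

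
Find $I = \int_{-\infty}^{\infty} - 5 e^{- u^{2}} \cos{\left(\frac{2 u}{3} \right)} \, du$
$- \frac{5 \sqrt{\pi}}{e^{\frac{1}{9}}}$

Define $I(b) = \int_{-\infty}^{\infty} - 5 e^{- u^{2}} \cos{\left(b u \right)} \, du$.

Differentiating under the integral sign,
$$I'(b) = \int_{-\infty}^{\infty} 5 u e^{- u^{2}} \sin{\left(b u \right)} \, du.$$

Integrate $\int_{-\infty}^{\infty} u \sin(b u)\, e^{- u^{2}}\, du$ by parts with $w = \sin(b u)$ and $dv = u\, e^{- u^{2}}\, du$, giving $v = - \frac{e^{- u^{2}}}{2}$. The boundary term vanishes and
$$\int_{-\infty}^{\infty} u \sin(b u)\, e^{- u^{2}}\, du = \frac{b}{2} \int_{-\infty}^{\infty} \cos(b u)\, e^{- u^{2}}\, du,$$
so $I'(b) = - \frac{b}{2}\, I(b)$.

This is a separable first-order ODE; solving with the initial condition $I(0) = \int_{-\infty}^{\infty} - 5 e^{- u^{2}}\,du = - 5 \sqrt{\pi}$ gives
$$I(b) = - 5 \sqrt{\pi} e^{- \frac{b^{2}}{4}}.$$

Setting $b = \frac{2}{3}$:
$$I = - \frac{5 \sqrt{\pi}}{e^{\frac{1}{9}}}.$$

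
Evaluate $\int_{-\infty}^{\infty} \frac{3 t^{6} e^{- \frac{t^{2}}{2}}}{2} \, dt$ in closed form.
$\frac{45 \sqrt{2} \sqrt{\pi}}{2}$

Consider the simpler parametrised integral
$$J(a) = \int_{-\infty}^{\infty} \frac{3 e^{- a t^{2}}}{2} \, dt = \frac{3 \sqrt{\pi}}{2 \sqrt{a}}.$$

Differentiating under the integral sign brings down a factor of $(-t^2)$:
$$\frac{dJ}{da} = \int_{-\infty}^{\infty} - \frac{3 t^{2} e^{- a t^{2}}}{2} \, dt = - \frac{3 \sqrt{\pi}}{4 a^{\frac{3}{2}}}.$$

Repeating $3$ times in total — each differentiation brings down another $(-t^2)$ — gives
$$\frac{d^{3}J}{da^{3}} = \int_{-\infty}^{\infty} - \frac{3 t^{6} e^{- a t^{2}}}{2} \, dt = - \frac{45 \sqrt{\pi}}{16 a^{\frac{7}{2}}},$$
and the integrand here is $(-1)^{3}$ times the target integrand, so $I = (-1)^{3}\,\frac{d^{3}J}{da^{3}} = \frac{45 \sqrt{\pi}}{16 a^{\frac{7}{2}}}$.

Setting $a = \frac{1}{2}$:
$$I = \frac{45 \sqrt{2} \sqrt{\pi}}{2}.$$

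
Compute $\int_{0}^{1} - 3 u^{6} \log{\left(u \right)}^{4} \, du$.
$- \frac{72}{16807}$

Begin with the known integral
$$J(a) = \int_{0}^{1} - 3 u^{a} \, du = - \frac{3}{a + 1}.$$

Differentiating under the integral sign brings down a factor of $\ln u$:
$$\frac{dJ}{da} = \int_{0}^{1} - 3 u^{a} \log{\left(u \right)} \, du = \frac{3}{\left(a + 1\right)^{2}}.$$

Repeating $4$ times in total — each differentiation brings down another $\ln u$ — gives
$$\frac{d^{4}J}{da^{4}} = \int_{0}^{1} - 3 u^{a} \log{\left(u \right)}^{4} \, du = - \frac{72}{\left(a + 1\right)^{5}},$$
and the integrand here is exactly the target integrand, so $I = - \frac{72}{\left(a + 1\right)^{5}}$.

Setting $a = 6$:
$$I = - \frac{72}{16807}.$$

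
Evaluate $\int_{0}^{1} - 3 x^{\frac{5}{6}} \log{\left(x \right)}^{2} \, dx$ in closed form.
$- \frac{1296}{1331}$

Consider the simpler parametrised integral
$$J(a) = \int_{0}^{1} - 3 x^{a} \, dx = - \frac{3}{a + 1}.$$

Differentiating under the integral sign brings down a factor of $\ln x$:
$$\frac{dJ}{da} = \int_{0}^{1} - 3 x^{a} \log{\left(x \right)} \, dx = \frac{3}{\left(a + 1\right)^{2}}.$$

Repeating twice in total — each differentiation brings down another $\ln x$ — gives
$$\frac{d^{2}J}{da^{2}} = \int_{0}^{1} - 3 x^{a} \log{\left(x \right)}^{2} \, dx = - \frac{6}{\left(a + 1\right)^{3}},$$
and the integrand here is exactly the target integrand, so $I = - \frac{6}{\left(a + 1\right)^{3}}$.

Setting $a = \frac{5}{6}$:
$$I = - \frac{1296}{1331}.$$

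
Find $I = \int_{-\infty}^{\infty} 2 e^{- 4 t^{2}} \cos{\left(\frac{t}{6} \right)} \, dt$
$\frac{\sqrt{\pi}}{e^{\frac{1}{576}}}$

Treat the cosine frequency as a parameter and define $I(b) = \int_{-\infty}^{\infty} 2 e^{- 4 t^{2}} \cos{\left(b t \right)} \, dt$.

Differentiating under the integral sign,
$$I'(b) = \int_{-\infty}^{\infty} - 2 t e^{- 4 t^{2}} \sin{\left(b t \right)} \, dt.$$

Integrate $\int_{-\infty}^{\infty} t \sin(b t)\, e^{- 4 t^{2}}\, dt$ by parts with $u = \sin(b t)$ and $dv = t\, e^{- 4 t^{2}}\, dt$, giving $v = - \frac{e^{- 4 t^{2}}}{8}$. The boundary term vanishes and
$$\int_{-\infty}^{\infty} t \sin(b t)\, e^{- 4 t^{2}}\, dt = \frac{b}{8} \int_{-\infty}^{\infty} \cos(b t)\, e^{- 4 t^{2}}\, dt,$$
so $I'(b) = - \frac{b}{8}\, I(b)$.

This is a separable first-order ODE; solving with the initial condition $I(0) = \int_{-\infty}^{\infty} 2 e^{- 4 t^{2}}\,dt = \sqrt{\pi}$ gives
$$I(b) = \sqrt{\pi} e^{- \frac{b^{2}}{16}}.$$

Setting $b = \frac{1}{6}$:
$$I = \frac{\sqrt{\pi}}{e^{\frac{1}{576}}}.$$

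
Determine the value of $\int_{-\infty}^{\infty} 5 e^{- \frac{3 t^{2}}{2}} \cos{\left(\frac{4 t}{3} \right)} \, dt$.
$\frac{5 \sqrt{6} \sqrt{\pi}}{3 e^{\frac{8}{27}}}$

Let $b$ denote the cosine frequency and define $I(b) = \int_{-\infty}^{\infty} 5 e^{- \frac{3 t^{2}}{2}} \cos{\left(b t \right)} \, dt$.

Differentiating under the integral sign,
$$I'(b) = \int_{-\infty}^{\infty} - 5 t e^{- \frac{3 t^{2}}{2}} \sin{\left(b t \right)} \, dt.$$

Integrate $\int_{-\infty}^{\infty} t \sin(b t)\, e^{- \frac{3 t^{2}}{2}}\, dt$ by parts with $u = \sin(b t)$ and $dv = t\, e^{- \frac{3 t^{2}}{2}}\, dt$, giving $v = - \frac{e^{- \frac{3 t^{2}}{2}}}{3}$. The boundary term vanishes and
$$\int_{-\infty}^{\infty} t \sin(b t)\, e^{- \frac{3 t^{2}}{2}}\, dt = \frac{b}{3} \int_{-\infty}^{\infty} \cos(b t)\, e^{- \frac{3 t^{2}}{2}}\, dt,$$
so $I'(b) = - \frac{b}{3}\, I(b)$.

This is a separable first-order ODE; solving with the initial condition $I(0) = \int_{-\infty}^{\infty} 5 e^{- \frac{3 t^{2}}{2}}\,dt = \frac{5 \sqrt{6} \sqrt{\pi}}{3}$ gives
$$I(b) = \frac{5 \sqrt{6} \sqrt{\pi} e^{- \frac{b^{2}}{6}}}{3}.$$

Setting $b = \frac{4}{3}$:
$$I = \frac{5 \sqrt{6} \sqrt{\pi}}{3 e^{\frac{8}{27}}}.$$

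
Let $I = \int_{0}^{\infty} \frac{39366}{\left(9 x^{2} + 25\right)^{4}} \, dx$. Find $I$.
$\frac{6561 \pi}{250000}$

Recall the elementary integral
$$J(a) = \int_{0}^{\infty} \frac{6}{a^{2} + x^{2}} \, dx = \frac{3 \pi}{a}.$$

Differentiating under the integral sign with respect to $a$,
$$\frac{dJ}{da} = \int_{0}^{\infty} - \frac{12 a}{\left(a^{2} + x^{2}\right)^{2}} \, dx = - \frac{3 \pi}{a^{2}},$$
so $\int_{0}^{\infty} \frac{6}{\left(a^{2} + x^{2}\right)^{2}} \, dx = \frac{3 \pi}{2 a^{3}}$.

Repeating — each differentiation of $1/(x^2+a^2)^j$ produces $-2ja/(x^2+a^2)^{j+1}$ — and dividing through by $-2ja$ at each step yields, after $3$ differentiations in total,
$$\int_{0}^{\infty} \frac{6}{\left(a^{2} + x^{2}\right)^{4}} \, dx = \frac{15 \pi}{16 a^{7}}.$$

Setting $a = \frac{5}{3}$:
$$I = \frac{6561 \pi}{250000}.$$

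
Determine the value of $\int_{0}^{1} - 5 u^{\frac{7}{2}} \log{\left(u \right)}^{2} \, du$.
$- \frac{80}{729}$

Consider the simpler parametrised integral
$$J(a) = \int_{0}^{1} - 5 u^{a} \, du = - \frac{5}{a + 1}.$$

Differentiating under the integral sign brings down a factor of $\ln u$:
$$\frac{dJ}{da} = \int_{0}^{1} - 5 u^{a} \log{\left(u \right)} \, du = \frac{5}{\left(a + 1\right)^{2}}.$$

Repeating twice in total — each differentiation brings down another $\ln u$ — gives
$$\frac{d^{2}J}{da^{2}} = \int_{0}^{1} - 5 u^{a} \log{\left(u \right)}^{2} \, du = - \frac{10}{\left(a + 1\right)^{3}},$$
and the integrand here is exactly the target integrand, so $I = - \frac{10}{\left(a + 1\right)^{3}}$.

Setting $a = \frac{7}{2}$:
$$I = - \frac{80}{729}.$$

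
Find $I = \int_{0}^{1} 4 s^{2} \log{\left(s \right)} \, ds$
$- \frac{4}{9}$

Begin with the known integral
$$J(a) = \int_{0}^{1} 4 s^{a} \, ds = \frac{4}{a + 1}.$$

Differentiating under the integral sign brings down a factor of $\ln s$:
$$\frac{dJ}{da} = \int_{0}^{1} 4 s^{a} \log{\left(s \right)} \, ds = - \frac{4}{\left(a + 1\right)^{2}}.$$

The integral on the left is $I$, so $I = - \frac{4}{\left(a + 1\right)^{2}}$.

Setting $a = 2$:
$$I = - \frac{4}{9}.$$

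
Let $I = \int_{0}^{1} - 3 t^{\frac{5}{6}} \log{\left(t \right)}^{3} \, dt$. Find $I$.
$\frac{23328}{14641}$

Start from the elementary integral
$$J(a) = \int_{0}^{1} - 3 t^{a} \, dt = - \frac{3}{a + 1}.$$

Differentiating under the integral sign brings down a factor of $\ln t$:
$$\frac{dJ}{da} = \int_{0}^{1} - 3 t^{a} \log{\left(t \right)} \, dt = \frac{3}{\left(a + 1\right)^{2}}.$$

Repeating $3$ times in total — each differentiation brings down another $\ln t$ — gives
$$\frac{d^{3}J}{da^{3}} = \int_{0}^{1} - 3 t^{a} \log{\left(t \right)}^{3} \, dt = \frac{18}{\left(a + 1\right)^{4}},$$
and the integrand here is exactly the target integrand, so $I = \frac{18}{\left(a + 1\right)^{4}}$.

Setting $a = \frac{5}{6}$:
$$I = \frac{23328}{14641}.$$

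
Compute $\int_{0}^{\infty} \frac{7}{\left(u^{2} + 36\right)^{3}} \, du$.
$\frac{7 \pi}{41472}$

Recall the elementary integral
$$J(a) = \int_{0}^{\infty} \frac{7}{a^{2} + u^{2}} \, du = \frac{7 \pi}{2 a}.$$

Differentiating under the integral sign with respect to $a$,
$$\frac{dJ}{da} = \int_{0}^{\infty} - \frac{14 a}{\left(a^{2} + u^{2}\right)^{2}} \, du = - \frac{7 \pi}{2 a^{2}},$$
so $\int_{0}^{\infty} \frac{7}{\left(a^{2} + u^{2}\right)^{2}} \, du = \frac{7 \pi}{4 a^{3}}$.

Repeating — each differentiation of $1/(u^2+a^2)^j$ produces $-2ja/(u^2+a^2)^{j+1}$ — and dividing through by $-2ja$ at each step yields, after $2$ differentiations in total,
$$\int_{0}^{\infty} \frac{7}{\left(a^{2} + u^{2}\right)^{3}} \, du = \frac{21 \pi}{16 a^{5}}.$$

Setting $a = 6$:
$$I = \frac{7 \pi}{41472}.$$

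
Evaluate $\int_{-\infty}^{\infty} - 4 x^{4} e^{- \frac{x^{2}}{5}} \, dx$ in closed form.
$- 75 \sqrt{5} \sqrt{\pi}$

Consider the simpler parametrised integral
$$J(a) = \int_{-\infty}^{\infty} - 4 e^{- a x^{2}} \, dx = - \frac{4 \sqrt{\pi}}{\sqrt{a}}.$$

Differentiating under the integral sign brings down a factor of $(-x^2)$:
$$\frac{dJ}{da} = \int_{-\infty}^{\infty} 4 x^{2} e^{- a x^{2}} \, dx = \frac{2 \sqrt{\pi}}{a^{\frac{3}{2}}}.$$

Repeating twice in total — each differentiation brings down another $(-x^2)$ — gives
$$\frac{d^{2}J}{da^{2}} = \int_{-\infty}^{\infty} - 4 x^{4} e^{- a x^{2}} \, dx = - \frac{3 \sqrt{\pi}}{a^{\frac{5}{2}}},$$
and the integrand here is exactly the target integrand, so $I = - \frac{3 \sqrt{\pi}}{a^{\frac{5}{2}}}$.

Setting $a = \frac{1}{5}$:
$$I = - 75 \sqrt{5} \sqrt{\pi}.$$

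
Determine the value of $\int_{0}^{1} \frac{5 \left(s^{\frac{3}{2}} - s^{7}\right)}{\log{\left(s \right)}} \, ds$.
$\log{\left(\frac{3125}{1048576} \right)}$

Replace the exponent $\frac{3}{2}$ by a parameter $a$: let $I(a) = \int_{0}^{1} \frac{5 \left(- s^{7} + s^{a}\right)}{\log{\left(s \right)}} \, ds$.

Since $\dfrac{\partial}{\partial a}\,s^{a} = s^{a} \ln s$, the $\ln s$ in the denominator cancels and
$$\frac{dI}{da} = \int_{0}^{1} 5 s^{a} \, ds = 5 \left[\frac{s^{a+1}}{a+1}\right]_0^1 = \frac{5}{a + 1}.$$

Integrating with respect to $a$ gives $I(a) = \log{\left(\frac{\left(a + 1\right)^{5}}{32768} \right)} + C$.

At $a = 7$ the integrand is identically $0$, so $I(7) = 0$. The closed form gives $0$, hence $C = 0$.

Setting $a = \frac{3}{2}$:
$$I = \log{\left(\frac{3125}{1048576} \right)}.$$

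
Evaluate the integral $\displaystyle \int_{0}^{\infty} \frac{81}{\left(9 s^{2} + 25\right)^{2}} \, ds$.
$\frac{27 \pi}{500}$

Begin with the known result
$$J(a) = \int_{0}^{\infty} \frac{1}{a^{2} + s^{2}} \, ds = \frac{\pi}{2 a}.$$

Differentiating under the integral sign with respect to $a$,
$$\frac{dJ}{da} = \int_{0}^{\infty} - \frac{2 a}{\left(a^{2} + s^{2}\right)^{2}} \, ds = - \frac{\pi}{2 a^{2}},$$
so $\int_{0}^{\infty} \frac{1}{\left(a^{2} + s^{2}\right)^{2}} \, ds = \frac{\pi}{4 a^{3}}$.

Setting $a = \frac{5}{3}$:
$$I = \frac{27 \pi}{500}.$$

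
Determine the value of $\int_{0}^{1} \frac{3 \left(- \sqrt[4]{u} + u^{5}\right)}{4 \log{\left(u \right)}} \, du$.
$\log{\left(\frac{4 \sqrt[4]{270}}{5} \right)}$

Introduce a parameter $a$ in the exponent: let $I(a) = \int_{0}^{1} \frac{3 \left(- \sqrt[4]{u} + u^{a}\right)}{4 \log{\left(u \right)}} \, du$.

Since $\dfrac{\partial}{\partial a}\,u^{a} = u^{a} \ln u$, the $\ln u$ in the denominator cancels and
$$\frac{dI}{da} = \int_{0}^{1} \frac{3}{4} u^{a} \, du = \frac{3}{4} \left[\frac{u^{a+1}}{a+1}\right]_0^1 = \frac{3}{4 \left(a + 1\right)}.$$

Integrating with respect to $a$ gives $I(a) = \frac{3 \log{\left(\frac{4 a}{5} + \frac{4}{5} \right)}}{4} + C$.

At $a = \frac{1}{4}$ the integrand is identically $0$, so $I(\frac{1}{4}) = 0$. The closed form gives $0$, hence $C = 0$.

Setting $a = 5$:
$$I = \log{\left(\frac{4 \sqrt[4]{270}}{5} \right)}.$$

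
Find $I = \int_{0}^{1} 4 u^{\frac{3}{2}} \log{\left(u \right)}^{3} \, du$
$- \frac{384}{625}$

Begin with the known integral
$$J(a) = \int_{0}^{1} 4 u^{a} \, du = \frac{4}{a + 1}.$$

Differentiating under the integral sign brings down a factor of $\ln u$:
$$\frac{dJ}{da} = \int_{0}^{1} 4 u^{a} \log{\left(u \right)} \, du = - \frac{4}{\left(a + 1\right)^{2}}.$$

Repeating $3$ times in total — each differentiation brings down another $\ln u$ — gives
$$\frac{d^{3}J}{da^{3}} = \int_{0}^{1} 4 u^{a} \log{\left(u \right)}^{3} \, du = - \frac{24}{\left(a + 1\right)^{4}},$$
and the integrand here is exactly the target integrand, so $I = - \frac{24}{\left(a + 1\right)^{4}}$.

Setting $a = \frac{3}{2}$:
$$I = - \frac{384}{625}.$$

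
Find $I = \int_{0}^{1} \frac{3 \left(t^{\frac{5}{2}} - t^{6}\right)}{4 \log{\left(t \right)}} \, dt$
$- \frac{3 \log{\left(2 \right)}}{4}$

Consider the one-parameter family: let $I(a) = \int_{0}^{1} \frac{3 \left(- t^{6} + t^{a}\right)}{4 \log{\left(t \right)}} \, dt$.

Since $\dfrac{\partial}{\partial a}\,t^{a} = t^{a} \ln t$, the $\ln t$ in the denominator cancels and
$$\frac{dI}{da} = \int_{0}^{1} \frac{3}{4} t^{a} \, dt = \frac{3}{4} \left[\frac{t^{a+1}}{a+1}\right]_0^1 = \frac{3}{4 \left(a + 1\right)}.$$

Integrating with respect to $a$ gives $I(a) = \frac{3 \log{\left(a + 1 \right)}}{4} - \frac{3 \log{\left(7 \right)}}{4} + C$.

At $a = 6$ the integrand is identically $0$, so $I(6) = 0$. The closed form gives $0$, hence $C = 0$.

Setting $a = \frac{5}{2}$:
$$I = - \frac{3 \log{\left(2 \right)}}{4}.$$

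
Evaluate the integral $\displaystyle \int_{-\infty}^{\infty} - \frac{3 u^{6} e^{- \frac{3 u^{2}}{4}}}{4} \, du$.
$- \frac{20 \sqrt{3} \sqrt{\pi}}{9}$

Consider the simpler parametrised integral
$$J(a) = \int_{-\infty}^{\infty} - \frac{3 e^{- a u^{2}}}{4} \, du = - \frac{3 \sqrt{\pi}}{4 \sqrt{a}}.$$

Differentiating under the integral sign brings down a factor of $(-u^2)$:
$$\frac{dJ}{da} = \int_{-\infty}^{\infty} \frac{3 u^{2} e^{- a u^{2}}}{4} \, du = \frac{3 \sqrt{\pi}}{8 a^{\frac{3}{2}}}.$$

Repeating $3$ times in total — each differentiation brings down another $(-u^2)$ — gives
$$\frac{d^{3}J}{da^{3}} = \int_{-\infty}^{\infty} \frac{3 u^{6} e^{- a u^{2}}}{4} \, du = \frac{45 \sqrt{\pi}}{32 a^{\frac{7}{2}}},$$
and the integrand here is $(-1)^{3}$ times the target integrand, so $I = (-1)^{3}\,\frac{d^{3}J}{da^{3}} = - \frac{45 \sqrt{\pi}}{32 a^{\frac{7}{2}}}$.

Setting $a = \frac{3}{4}$:
$$I = - \frac{20 \sqrt{3} \sqrt{\pi}}{9}.$$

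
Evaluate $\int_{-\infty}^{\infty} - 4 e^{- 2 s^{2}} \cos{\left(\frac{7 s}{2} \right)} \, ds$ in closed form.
$- \frac{2 \sqrt{2} \sqrt{\pi}}{e^{\frac{49}{32}}}$

Let $b$ denote the cosine frequency and define $I(b) = \int_{-\infty}^{\infty} - 4 e^{- 2 s^{2}} \cos{\left(b s \right)} \, ds$.

Differentiating under the integral sign,
$$I'(b) = \int_{-\infty}^{\infty} 4 s e^{- 2 s^{2}} \sin{\left(b s \right)} \, ds.$$

Integrate $\int_{-\infty}^{\infty} s \sin(b s)\, e^{- 2 s^{2}}\, ds$ by parts with $u = \sin(b s)$ and $dv = s\, e^{- 2 s^{2}}\, ds$, giving $v = - \frac{e^{- 2 s^{2}}}{4}$. The boundary term vanishes and
$$\int_{-\infty}^{\infty} s \sin(b s)\, e^{- 2 s^{2}}\, ds = \frac{b}{4} \int_{-\infty}^{\infty} \cos(b s)\, e^{- 2 s^{2}}\, ds,$$
so $I'(b) = - \frac{b}{4}\, I(b)$.

This is a separable first-order ODE; solving with the initial condition $I(0) = \int_{-\infty}^{\infty} - 4 e^{- 2 s^{2}}\,ds = - 2 \sqrt{2} \sqrt{\pi}$ gives
$$I(b) = - 2 \sqrt{2} \sqrt{\pi} e^{- \frac{b^{2}}{8}}.$$

Setting $b = \frac{7}{2}$:
$$I = - \frac{2 \sqrt{2} \sqrt{\pi}}{e^{\frac{49}{32}}}.$$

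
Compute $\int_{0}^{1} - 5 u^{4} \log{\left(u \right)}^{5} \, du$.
$\frac{24}{625}$

Start from the elementary integral
$$J(a) = \int_{0}^{1} - 5 u^{a} \, du = - \frac{5}{a + 1}.$$

Differentiating under the integral sign brings down a factor of $\ln u$:
$$\frac{dJ}{da} = \int_{0}^{1} - 5 u^{a} \log{\left(u \right)} \, du = \frac{5}{\left(a + 1\right)^{2}}.$$

Repeating $5$ times in total — each differentiation brings down another $\ln u$ — gives
$$\frac{d^{5}J}{da^{5}} = \int_{0}^{1} - 5 u^{a} \log{\left(u \right)}^{5} \, du = \frac{600}{\left(a + 1\right)^{6}},$$
and the integrand here is exactly the target integrand, so $I = \frac{600}{\left(a + 1\right)^{6}}$.

Setting $a = 4$:
$$I = \frac{24}{625}.$$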